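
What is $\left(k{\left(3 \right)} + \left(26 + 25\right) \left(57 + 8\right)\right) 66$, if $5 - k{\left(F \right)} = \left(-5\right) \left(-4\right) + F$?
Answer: $217602$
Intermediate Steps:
$k{\left(F \right)} = -15 - F$ ($k{\left(F \right)} = 5 - \left(\left(-5\right) \left(-4\right) + F\right) = 5 - \left(20 + F\right) = -15 - F$)
$\left(k{\left(3 \right)} + \left(26 + 25\right) \left(57 + 8\right)\right) 66 = \left(\left(-15 - 3\right) + \left(26 + 25\right) \left(57 + 8\right)\right) 66 = \left(\left(-15 - 3\right) + 51 \cdot 65\right) 66 = \left(-18 + 3315\right) 66 = 3297 \cdot 66 = 217602$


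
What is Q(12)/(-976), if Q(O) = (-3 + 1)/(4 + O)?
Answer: 1/7808 ≈ 0.00012807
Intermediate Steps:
Q(O) = -2/(4 + O)
Q(12)/(-976) = -2/(4 + 12)/(-976) = -2/16*(-1/976) = -2*1/16*(-1/976) = -⅛*(-1/976) = 1/7808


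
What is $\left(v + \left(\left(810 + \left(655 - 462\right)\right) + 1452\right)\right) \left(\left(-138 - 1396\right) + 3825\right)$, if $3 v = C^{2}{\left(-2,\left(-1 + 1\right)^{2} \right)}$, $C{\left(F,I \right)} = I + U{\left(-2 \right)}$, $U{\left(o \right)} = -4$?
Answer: $\frac{16909871}{3} \approx 5.6366 \cdot 10^{6}$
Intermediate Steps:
$C{\left(F,I \right)} = -4 + I$ ($C{\left(F,I \right)} = I - 4 = -4 + I$)
$v = \frac{16}{3}$ ($v = \frac{\left(-4 + \left(-1 + 1\right)^{2}\right)^{2}}{3} = \frac{\left(-4 + 0^{2}\right)^{2}}{3} = \frac{\left(-4 + 0\right)^{2}}{3} = \frac{\left(-4\right)^{2}}{3} = \frac{1}{3} \cdot 16 = \frac{16}{3} \approx 5.3333$)
$\left(v + \left(\left(810 + \left(655 - 462\right)\right) + 1452\right)\right) \left(\left(-138 - 1396\right) + 3825\right) = \left(\frac{16}{3} + \left(\left(810 + \left(655 - 462\right)\right) + 1452\right)\right) \left(\left(-138 - 1396\right) + 3825\right) = \left(\frac{16}{3} + \left(\left(810 + 193\right) + 1452\right)\right) \left(\left(-138 - 1396\right) + 3825\right) = \left(\frac{16}{3} + \left(1003 + 1452\right)\right) \left(-1534 + 3825\right) = \left(\frac{16}{3} + 2455\right) 2291 = \frac{7381}{3} \cdot 2291 = \frac{16909871}{3}$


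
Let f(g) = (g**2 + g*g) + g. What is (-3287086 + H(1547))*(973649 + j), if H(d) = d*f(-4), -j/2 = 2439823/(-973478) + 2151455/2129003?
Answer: -3272850956938650454261240/1036268791217 ≈ -3.1583e+12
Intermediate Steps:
f(g) = g + 2*g**2 (f(g) = (g**2 + g**2) + g = 2*g**2 + g = g + 2*g**2)
j = 3099996375979/1036268791217 (j = -2*(2439823/(-973478) + 2151455/2129003) = -2*(2439823*(-1/973478) + 2151455*(1/2129003)) = -2*(-2439823/973478 + 2151455/2129003) = -2*(-3099996375979/2072537582434) = 3099996375979/1036268791217 ≈ 2.9915)
H(d) = 28*d (H(d) = d*(-4*(1 + 2*(-4))) = d*(-4*(1 - 8)) = d*(-4*(-7)) = d*28 = 28*d)
(-3287086 + H(1547))*(973649 + j) = (-3287086 + 28*1547)*(973649 + 3099996375979/1036268791217) = (-3287086 + 43316)*(1008965172296016812/1036268791217) = -3243770*1008965172296016812/1036268791217 = -3272850956938650454261240/1036268791217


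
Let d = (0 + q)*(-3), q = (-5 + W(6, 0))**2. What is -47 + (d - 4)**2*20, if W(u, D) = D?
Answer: 124773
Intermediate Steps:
q = 25 (q = (-5 + 0)**2 = (-5)**2 = 25)
d = -75 (d = (0 + 25)*(-3) = 25*(-3) = -75)
-47 + (d - 4)**2*20 = -47 + (-75 - 4)**2*20 = -47 + (-79)**2*20 = -47 + 6241*20 = -47 + 124820 = 124773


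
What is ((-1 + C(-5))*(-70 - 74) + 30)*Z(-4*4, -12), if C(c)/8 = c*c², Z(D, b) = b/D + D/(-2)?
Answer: 2523045/2 ≈ 1.2615e+6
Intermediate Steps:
Z(D, b) = -D/2 + b/D (Z(D, b) = b/D + D*(-½) = b/D - D/2 = -D/2 + b/D)
C(c) = 8*c³ (C(c) = 8*(c*c²) = 8*c³)
((-1 + C(-5))*(-70 - 74) + 30)*Z(-4*4, -12) = ((-1 + 8*(-5)³)*(-70 - 74) + 30)*(-(-2)*4 - 12/((-4*4))) = ((-1 + 8*(-125))*(-144) + 30)*(-½*(-16) - 12/(-16)) = ((-1 - 1000)*(-144) + 30)*(8 - 12*(-1/16)) = (-1001*(-144) + 30)*(8 + ¾) = (144144 + 30)*(35/4) = 144174*(35/4) = 2523045/2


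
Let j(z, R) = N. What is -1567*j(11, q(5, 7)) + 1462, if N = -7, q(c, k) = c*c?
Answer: 12431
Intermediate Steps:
q(c, k) = c**2
j(z, R) = -7
-1567*j(11, q(5, 7)) + 1462 = -1567*(-7) + 1462 = 10969 + 1462 = 12431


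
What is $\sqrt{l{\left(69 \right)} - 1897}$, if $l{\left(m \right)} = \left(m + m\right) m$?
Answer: $5 \sqrt{305} \approx 87.321$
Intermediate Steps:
$l{\left(m \right)} = 2 m^{2}$ ($l{\left(m \right)} = 2 m m = 2 m^{2}$)
$\sqrt{l{\left(69 \right)} - 1897} = \sqrt{2 \cdot 69^{2} - 1897} = \sqrt{2 \cdot 4761 - 1897} = \sqrt{9522 - 1897} = \sqrt{7625} = 5 \sqrt{305}$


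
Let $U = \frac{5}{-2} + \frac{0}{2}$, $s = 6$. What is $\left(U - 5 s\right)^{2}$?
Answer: $\frac{4225}{4} \approx 1056.3$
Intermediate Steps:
$U = - \frac{5}{2}$ ($U = 5 \left(- \frac{1}{2}\right) + 0 \cdot \frac{1}{2} = - \frac{5}{2} + 0 = - \frac{5}{2} \approx -2.5$)
$\left(U - 5 s\right)^{2} = \left(- \frac{5}{2} - 30\right)^{2} = \left(- \frac{65}{2}\right)^{2} = \frac{4225}{4}$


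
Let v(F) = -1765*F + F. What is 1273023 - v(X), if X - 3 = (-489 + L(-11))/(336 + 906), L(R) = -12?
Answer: 29384879/23 ≈ 1.2776e+6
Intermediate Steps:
X = 1075/414 (X = 3 + (-489 - 12)/(336 + 906) = 3 - 501/1242 = 3 - 501*1/1242 = 3 - 167/414 = 1075/414 ≈ 2.5966)
v(F) = -1764*F
1273023 - v(X) = 1273023 - (-1764)*1075/414 = 1273023 - 1*(-105350/23) = 1273023 + 105350/23 = 29384879/23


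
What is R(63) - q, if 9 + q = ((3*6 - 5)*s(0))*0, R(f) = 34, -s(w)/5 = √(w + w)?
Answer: 43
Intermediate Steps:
s(w) = -5*√2*√w (s(w) = -5*√(w + w) = -5*√2*√w)
q = -9 (q = -9 + ((3*6 - 5)*(-5*√2*√0))*0 = -9 + ((18 - 5)*(-5*√2*0))*0 = -9 + (13*0)*0 = -9 + 0*0 = -9 + 0 = -9)
R(63) - q = 34 - 1*(-9) = 34 + 9 = 43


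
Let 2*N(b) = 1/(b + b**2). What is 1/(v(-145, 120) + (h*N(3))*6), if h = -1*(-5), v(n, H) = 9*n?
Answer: -4/5215 ≈ -0.00076702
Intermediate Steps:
N(b) = 1/(2*(b + b**2))
h = 5
1/(v(-145, 120) + (h*N(3))*6) = 1/(9*(-145) + (5*((1/2)/(3*(1 + 3))))*6) = 1/(-1305 + (5*((1/2)*(1/3)/4))*6) = 1/(-1305 + (5*((1/2)*(1/3)*(1/4)))*6) = 1/(-1305 + (5*(1/24))*6) = 1/(-1305 + (5/24)*6) = 1/(-1305 + 5/4) = 1/(-5215/4) = -4/5215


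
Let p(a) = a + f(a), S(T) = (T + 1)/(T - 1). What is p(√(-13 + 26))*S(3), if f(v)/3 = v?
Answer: 8*√13 ≈ 28.844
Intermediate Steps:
f(v) = 3*v
S(T) = (1 + T)/(-1 + T)
p(a) = 4*a (p(a) = a + 3*a = 4*a)
p(√(-13 + 26))*S(3) = (4*√(-13 + 26))*((1 + 3)/(-1 + 3)) = (4*√13)*(4/2) = (4*√13)*((½)*4) = (4*√13)*2 = 8*√13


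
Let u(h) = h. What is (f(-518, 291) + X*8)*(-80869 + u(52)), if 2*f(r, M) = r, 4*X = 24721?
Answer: -3974822511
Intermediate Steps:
X = 24721/4 (X = (¼)*24721 = 24721/4 ≈ 6180.3)
f(r, M) = r/2
(f(-518, 291) + X*8)*(-80869 + u(52)) = ((½)*(-518) + (24721/4)*8)*(-80869 + 52) = (-259 + 49442)*(-80817) = 49183*(-80817) = -3974822511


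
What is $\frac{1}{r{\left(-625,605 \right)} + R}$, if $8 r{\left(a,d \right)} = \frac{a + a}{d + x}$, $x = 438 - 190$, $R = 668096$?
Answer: $\frac{3412}{2279542927} \approx 1.4968 \cdot 10^{-6}$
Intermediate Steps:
$x = 248$ ($x = 438 - 190 = 248$)
$r{\left(a,d \right)} = \frac{a}{4 \left(248 + d\right)}$ ($r{\left(a,d \right)} = \frac{\left(a + a\right) \frac{1}{d + 248}}{8} = \frac{2 a \frac{1}{248 + d}}{8} = \frac{a}{4 \left(248 + d\right)}$)
$\frac{1}{r{\left(-625,605 \right)} + R} = \frac{1}{\frac{1}{4} \left(-625\right) \frac{1}{248 + 605} + 668096} = \frac{1}{\frac{1}{4} \left(-625\right) \frac{1}{853} + 668096} = \frac{1}{- \frac{625}{3412} + 668096} = \frac{1}{\frac{2279542927}{3412}} = \frac{3412}{2279542927}$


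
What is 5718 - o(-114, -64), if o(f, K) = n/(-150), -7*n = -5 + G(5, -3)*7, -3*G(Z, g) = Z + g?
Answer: 18011729/3150 ≈ 5718.0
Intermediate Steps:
G(Z, g) = -Z/3 - g/3 (G(Z, g) = -(Z + g)/3 = -Z/3 - g/3)
n = 29/21 (n = -(-5 + (-⅓*5 - ⅓*(-3))*7)/7 = -(-5 + (-5/3 + 1)*7)/7 = -(-5 - ⅔*7)/7 = -(-5 - 14/3)/7 = -⅐*(-29/3) = 29/21 ≈ 1.3810)
o(f, K) = -29/3150 (o(f, K) = (29/21)/(-150) = (29/21)*(-1/150) = -29/3150)
5718 - o(-114, -64) = 5718 - 1*(-29/3150) = 5718 + 29/3150 = 18011729/3150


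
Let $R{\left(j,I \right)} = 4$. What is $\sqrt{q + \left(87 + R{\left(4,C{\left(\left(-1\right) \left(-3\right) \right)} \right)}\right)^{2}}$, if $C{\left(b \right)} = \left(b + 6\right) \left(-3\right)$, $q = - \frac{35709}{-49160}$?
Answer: $\frac{\sqrt{5003623632010}}{24580} \approx 91.004$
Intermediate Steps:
$q = \frac{35709}{49160}$ ($q = \left(-35709\right) \left(- \frac{1}{49160}\right) = \frac{35709}{49160} \approx 0.72638$)
$C{\left(b \right)} = -18 - 3 b$ ($C{\left(b \right)} = \left(6 + b\right) \left(-3\right) = -18 - 3 b$)
$\sqrt{q + \left(87 + R{\left(4,C{\left(\left(-1\right) \left(-3\right) \right)} \right)}\right)^{2}} = \sqrt{\frac{35709}{49160} + \left(87 + 4\right)^{2}} = \sqrt{\frac{35709}{49160} + 91^{2}} = \sqrt{\frac{35709}{49160} + 8281} = \sqrt{\frac{407129669}{49160}} = \frac{\sqrt{5003623632010}}{24580}$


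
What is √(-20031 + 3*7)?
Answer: I*√20010 ≈ 141.46*I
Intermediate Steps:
√(-20031 + 3*7) = √(-20031 + 21) = √(-20010) = I*√20010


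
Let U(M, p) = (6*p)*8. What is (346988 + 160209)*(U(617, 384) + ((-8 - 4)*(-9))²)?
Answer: 15264600912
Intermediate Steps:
U(M, p) = 48*p
(346988 + 160209)*(U(617, 384) + ((-8 - 4)*(-9))²) = (346988 + 160209)*(48*384 + ((-8 - 4)*(-9))²) = 507197*(18432 + (-12*(-9))²) = 507197*(18432 + 108²) = 507197*(18432 + 11664) = 507197*30096 = 15264600912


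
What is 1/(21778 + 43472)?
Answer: 1/65250 ≈ 1.5326e-5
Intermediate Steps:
1/(21778 + 43472) = 1/65250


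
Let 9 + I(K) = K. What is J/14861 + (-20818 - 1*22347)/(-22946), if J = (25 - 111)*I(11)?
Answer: 8279589/4428578 ≈ 1.8696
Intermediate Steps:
I(K) = -9 + K
J = -172 (J = (25 - 111)*(-9 + 11) = -86*2 = -172)
J/14861 + (-20818 - 1*22347)/(-22946) = -172/14861 + (-20818 - 1*22347)/(-22946) = -172*1/14861 + (-20818 - 22347)*(-1/22946) = -172/14861 - 43165*(-1/22946) = -172/14861 + 43165/22946 = 8279589/4428578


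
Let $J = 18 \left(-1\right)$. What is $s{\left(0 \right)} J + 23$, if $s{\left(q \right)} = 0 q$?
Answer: $23$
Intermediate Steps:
$s{\left(q \right)} = 0$
$J = -18$
$s{\left(0 \right)} J + 23 = 0 \left(-18\right) + 23 = 0 + 23 = 23$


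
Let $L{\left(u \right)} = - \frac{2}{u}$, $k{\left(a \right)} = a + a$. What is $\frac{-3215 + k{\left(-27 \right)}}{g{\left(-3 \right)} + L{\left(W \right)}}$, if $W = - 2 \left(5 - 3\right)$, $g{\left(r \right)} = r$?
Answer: $\frac{6538}{5} \approx 1307.6$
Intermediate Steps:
$k{\left(a \right)} = 2 a$
$W = -4$ ($W = \left(-2\right) 2 = -4$)
$\frac{-3215 + k{\left(-27 \right)}}{g{\left(-3 \right)} + L{\left(W \right)}} = \frac{-3215 + 2 \left(-27\right)}{-3 - \frac{2}{-4}} = \frac{-3215 - 54}{-3 - - \frac{1}{2}} = - \frac{3269}{-3 + \frac{1}{2}} = - \frac{3269}{- \frac{5}{2}} = \left(-3269\right) \left(- \frac{2}{5}\right) = \frac{6538}{5}$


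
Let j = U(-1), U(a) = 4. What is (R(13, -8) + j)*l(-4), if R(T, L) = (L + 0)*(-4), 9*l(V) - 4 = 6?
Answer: 40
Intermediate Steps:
l(V) = 10/9 (l(V) = 4/9 + (1/9)*6 = 4/9 + 2/3 = 10/9)
R(T, L) = -4*L (R(T, L) = L*(-4) = -4*L)
j = 4
(R(13, -8) + j)*l(-4) = (-4*(-8) + 4)*(10/9) = (32 + 4)*(10/9) = 36*(10/9) = 40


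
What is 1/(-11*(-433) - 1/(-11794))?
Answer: 11794/56174823 ≈ 0.00020995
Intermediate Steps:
1/(-11*(-433) - 1/(-11794)) = 1/(4763 - 1*(-1/11794)) = 1/(4763 + 1/11794) = 1/(56174823/11794) = 11794/56174823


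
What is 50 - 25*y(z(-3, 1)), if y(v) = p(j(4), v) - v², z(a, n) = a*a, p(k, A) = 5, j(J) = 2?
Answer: 1950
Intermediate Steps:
z(a, n) = a²
y(v) = 5 - v²
50 - 25*y(z(-3, 1)) = 50 - 25*(5 - ((-3)²)²) = 50 - 25*(5 - 1*9²) = 50 - 25*(5 - 1*81) = 50 - 25*(5 - 81) = 50 - 25*(-76) = 50 + 1900 = 1950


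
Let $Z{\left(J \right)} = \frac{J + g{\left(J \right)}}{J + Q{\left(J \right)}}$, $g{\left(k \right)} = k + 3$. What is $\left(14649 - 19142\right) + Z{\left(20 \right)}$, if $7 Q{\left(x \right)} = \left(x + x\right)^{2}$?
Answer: $- \frac{7817519}{1740} \approx -4492.8$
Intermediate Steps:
$g{\left(k \right)} = 3 + k$
$Q{\left(x \right)} = \frac{4 x^{2}}{7}$ ($Q{\left(x \right)} = \frac{\left(x + x\right)^{2}}{7} = \frac{\left(2 x\right)^{2}}{7} = \frac{4 x^{2}}{7}$)
$Z{\left(J \right)} = \frac{3 + 2 J}{J + \frac{4 J^{2}}{7}}$ ($Z{\left(J \right)} = \frac{J + \left(3 + J\right)}{J + \frac{4 J^{2}}{7}} = \frac{3 + 2 J}{J + \frac{4 J^{2}}{7}}$)
$\left(14649 - 19142\right) + Z{\left(20 \right)} = \left(14649 - 19142\right) + \frac{7 \left(3 + 2 \cdot 20\right)}{20 \left(7 + 4 \cdot 20\right)} = -4493 + 7 \cdot \frac{1}{20} \frac{1}{7 + 80} \left(3 + 40\right) = -4493 + 7 \cdot \frac{1}{20} \cdot \frac{1}{87} \cdot 43 = -4493 + \frac{301}{1740} = - \frac{7817519}{1740}$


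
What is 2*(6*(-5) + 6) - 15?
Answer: -63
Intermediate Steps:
2*(6*(-5) + 6) - 15 = 2*(-30 + 6) - 15 = 2*(-24) - 15 = -48 - 15 = -63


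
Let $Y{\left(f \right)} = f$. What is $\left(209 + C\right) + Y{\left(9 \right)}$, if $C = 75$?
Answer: $293$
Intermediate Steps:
$\left(209 + C\right) + Y{\left(9 \right)} = \left(209 + 75\right) + 9 = 284 + 9 = 293$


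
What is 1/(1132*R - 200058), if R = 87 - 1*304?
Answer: -1/445702 ≈ -2.2437e-6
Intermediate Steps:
R = -217 (R = 87 - 304 = -217)
1/(1132*R - 200058) = 1/(1132*(-217) - 200058) = 1/(-245644 - 200058) = 1/(-445702) = -1/445702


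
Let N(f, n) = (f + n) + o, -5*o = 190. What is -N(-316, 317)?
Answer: 37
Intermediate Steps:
o = -38 (o = -⅕*190 = -38)
N(f, n) = -38 + f + n (N(f, n) = (f + n) - 38 = -38 + f + n)
-N(-316, 317) = -(-38 - 316 + 317) = -1*(-37) = 37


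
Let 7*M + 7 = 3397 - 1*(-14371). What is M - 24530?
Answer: -153949/7 ≈ -21993.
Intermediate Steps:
M = 17761/7 (M = -1 + (3397 - 1*(-14371))/7 = -1 + (3397 + 14371)/7 = -1 + (⅐)*17768 = -1 + 17768/7 = 17761/7 ≈ 2537.3)
M - 24530 = 17761/7 - 24530 = -153949/7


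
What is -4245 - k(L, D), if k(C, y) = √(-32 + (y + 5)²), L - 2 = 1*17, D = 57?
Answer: -4245 - 2*√953 ≈ -4306.7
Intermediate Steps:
L = 19 (L = 2 + 1*17 = 2 + 17 = 19)
k(C, y) = √(-32 + (5 + y)²)
-4245 - k(L, D) = -4245 - √(-32 + (5 + 57)²) = -4245 - √(-32 + 62²) = -4245 - √(-32 + 3844) = -4245 - √3812 = -4245 - 2*√953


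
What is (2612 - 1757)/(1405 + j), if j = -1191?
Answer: 855/214 ≈ 3.9953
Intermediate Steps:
(2612 - 1757)/(1405 + j) = (2612 - 1757)/(1405 - 1191) = 855/214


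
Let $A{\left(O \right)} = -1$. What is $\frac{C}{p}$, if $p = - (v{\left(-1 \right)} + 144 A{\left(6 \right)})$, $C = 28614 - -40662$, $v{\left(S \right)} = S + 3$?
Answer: $\frac{34638}{71} \approx 487.86$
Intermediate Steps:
$v{\left(S \right)} = 3 + S$
$C = 69276$ ($C = 28614 + 40662 = 69276$)
$p = 142$ ($p = - (\left(3 - 1\right) + 144 \left(-1\right)) = - (2 - 144) = \left(-1\right) \left(-142\right) = 142$)
$\frac{C}{p} = \frac{69276}{142} = 69276 \cdot \frac{1}{142} = \frac{34638}{71}$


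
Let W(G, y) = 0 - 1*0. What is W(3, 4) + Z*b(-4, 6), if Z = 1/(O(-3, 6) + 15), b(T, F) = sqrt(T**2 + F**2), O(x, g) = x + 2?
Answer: sqrt(13)/7 ≈ 0.51508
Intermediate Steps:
W(G, y) = 0 (W(G, y) = 0 + 0 = 0)
O(x, g) = 2 + x
b(T, F) = sqrt(F**2 + T**2)
Z = 1/14 (Z = 1/((2 - 3) + 15) = 1/(-1 + 15) = 1/14 ≈ 0.071429)
W(3, 4) + Z*b(-4, 6) = 0 + sqrt(6**2 + (-4)**2)/14 = 0 + sqrt(36 + 16)/14 = 0 + sqrt(52)/14 = 0 + (2*sqrt(13))/14 = 0 + sqrt(13)/7 = sqrt(13)/7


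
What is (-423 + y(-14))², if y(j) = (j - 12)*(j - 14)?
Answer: 93025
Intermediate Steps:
y(j) = (-14 + j)*(-12 + j) (y(j) = (-12 + j)*(-14 + j) = (-14 + j)*(-12 + j))
(-423 + y(-14))² = (-423 + (168 + (-14)² - 26*(-14)))² = (-423 + (168 + 196 + 364))² = (-423 + 728)² = 305² = 93025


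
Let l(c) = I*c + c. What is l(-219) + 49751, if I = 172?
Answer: 11864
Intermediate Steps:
l(c) = 173*c (l(c) = 172*c + c = 173*c)
l(-219) + 49751 = 173*(-219) + 49751 = -37887 + 49751 = 11864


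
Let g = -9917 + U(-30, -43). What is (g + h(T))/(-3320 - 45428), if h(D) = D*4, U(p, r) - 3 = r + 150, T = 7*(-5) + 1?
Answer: 9943/48748 ≈ 0.20397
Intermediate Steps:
T = -34 (T = -35 + 1 = -34)
U(p, r) = 153 + r (U(p, r) = 3 + (r + 150) = 3 + (150 + r) = 153 + r)
g = -9807 (g = -9917 + (153 - 43) = -9917 + 110 = -9807)
h(D) = 4*D
(g + h(T))/(-3320 - 45428) = (-9807 + 4*(-34))/(-3320 - 45428) = (-9807 - 136)/(-48748) = -9943*(-1/48748) = 9943/48748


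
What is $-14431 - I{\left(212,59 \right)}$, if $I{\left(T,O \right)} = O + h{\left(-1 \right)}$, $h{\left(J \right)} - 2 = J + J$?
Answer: $-14490$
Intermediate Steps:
$h{\left(J \right)} = 2 + 2 J$ ($h{\left(J \right)} = 2 + \left(J + J\right) = 2 + 2 J$)
$I{\left(T,O \right)} = O$ ($I{\left(T,O \right)} = O + \left(2 + 2 \left(-1\right)\right) = O + \left(2 - 2\right) = O + 0 = O$)
$-14431 - I{\left(212,59 \right)} = -14431 - 59 = -14490$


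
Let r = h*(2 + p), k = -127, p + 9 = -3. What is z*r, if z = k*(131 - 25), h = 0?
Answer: 0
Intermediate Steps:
p = -12 (p = -9 - 3 = -12)
r = 0 (r = 0*(2 - 12) = 0*(-10) = 0)
z = -13462 (z = -127*(131 - 25) = -127*106 = -13462)
z*r = -13462*0 = 0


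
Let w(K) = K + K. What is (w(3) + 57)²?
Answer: 3969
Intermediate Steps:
w(K) = 2*K
(w(3) + 57)² = (2*3 + 57)² = (6 + 57)² = 63² = 3969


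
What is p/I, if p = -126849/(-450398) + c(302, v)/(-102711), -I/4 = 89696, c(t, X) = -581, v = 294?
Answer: -1898638411/2371092180577536 ≈ -8.0074e-7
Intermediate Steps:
I = -358784 (I = -4*89696 = -358784)
p = 1898638411/6608689854 (p = -126849/(-450398) - 581/(-102711) = -126849*(-1/450398) - 581*(-1/102711) = 126849/450398 + 83/14673 = 1898638411/6608689854 ≈ 0.28729)
p/I = (1898638411/6608689854)/(-358784) = (1898638411/6608689854)*(-1/358784) = -1898638411/2371092180577536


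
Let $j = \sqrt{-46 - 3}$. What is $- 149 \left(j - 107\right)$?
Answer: $15943 - 1043 i \approx 15943.0 - 1043.0 i$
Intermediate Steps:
$j = 7 i$ ($j = \sqrt{-49} = 7 i \approx 7.0 i$)
$- 149 \left(j - 107\right) = - 149 \left(7 i - 107\right) = - 149 \left(-107 + 7 i\right) = 15943 - 1043 i$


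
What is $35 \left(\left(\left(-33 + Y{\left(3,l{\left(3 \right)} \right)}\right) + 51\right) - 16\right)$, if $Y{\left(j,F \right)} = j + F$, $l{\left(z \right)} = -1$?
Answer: $140$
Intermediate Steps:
$Y{\left(j,F \right)} = F + j$
$35 \left(\left(\left(-33 + Y{\left(3,l{\left(3 \right)} \right)}\right) + 51\right) - 16\right) = 35 \left(\left(\left(-33 + \left(-1 + 3\right)\right) + 51\right) - 16\right) = 35 \left(\left(\left(-33 + 2\right) + 51\right) - 16\right) = 35 \left(\left(-31 + 51\right) - 16\right) = 35 \left(20 - 16\right) = 35 \cdot 4 = 140$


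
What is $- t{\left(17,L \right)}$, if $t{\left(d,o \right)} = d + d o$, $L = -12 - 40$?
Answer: $867$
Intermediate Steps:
$L = -52$ ($L = -12 - 40 = -52$)
$- t{\left(17,L \right)} = - 17 \left(1 - 52\right) = - 17 \left(-51\right) = \left(-1\right) \left(-867\right) = 867$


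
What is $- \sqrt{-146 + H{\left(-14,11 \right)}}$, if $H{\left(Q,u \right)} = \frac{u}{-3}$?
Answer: $- \frac{i \sqrt{1347}}{3} \approx - 12.234 i$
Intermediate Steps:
$H{\left(Q,u \right)} = - \frac{u}{3}$ ($H{\left(Q,u \right)} = u \left(- \frac{1}{3}\right) = - \frac{u}{3}$)
$- \sqrt{-146 + H{\left(-14,11 \right)}} = - \sqrt{-146 - \frac{11}{3}} = - \sqrt{- \frac{449}{3}} = - \frac{i \sqrt{1347}}{3}$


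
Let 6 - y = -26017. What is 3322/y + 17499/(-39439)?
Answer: -324360119/1026321097 ≈ -0.31604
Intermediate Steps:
y = 26023 (y = 6 - 1*(-26017) = 6 + 26017 = 26023)
3322/y + 17499/(-39439) = 3322/26023 + 17499/(-39439) = 3322*(1/26023) + 17499*(-1/39439) = 3322/26023 - 17499/39439 = -324360119/1026321097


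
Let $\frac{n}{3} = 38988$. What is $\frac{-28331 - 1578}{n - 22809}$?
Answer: $- \frac{29909}{94155} \approx -0.31766$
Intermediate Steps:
$n = 116964$ ($n = 3 \cdot 38988 = 116964$)
$\frac{-28331 - 1578}{n - 22809} = \frac{-28331 - 1578}{116964 - 22809} = - \frac{29909}{94155}$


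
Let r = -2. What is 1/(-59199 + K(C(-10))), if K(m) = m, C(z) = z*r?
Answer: -1/59179 ≈ -1.6898e-5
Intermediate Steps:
C(z) = -2*z (C(z) = z*(-2) = -2*z)
1/(-59199 + K(C(-10))) = 1/(-59199 - 2*(-10)) = 1/(-59199 + 20) = 1/(-59179) = -1/59179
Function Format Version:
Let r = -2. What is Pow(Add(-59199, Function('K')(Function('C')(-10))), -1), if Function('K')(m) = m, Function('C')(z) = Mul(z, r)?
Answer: Rational(-1, 59179) ≈ -1.6898e-5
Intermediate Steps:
Function('C')(z) = Mul(-2, z) (Function('C')(z) = Mul(z, -2) = Mul(-2, z))
Pow(Add(-59199, Function('K')(Function('C')(-10))), -1) = Pow(Add(-59199, Mul(-2, -10)), -1) = Pow(Add(-59199, 20), -1) = Pow(-59179, -1) = Rational(-1, 59179)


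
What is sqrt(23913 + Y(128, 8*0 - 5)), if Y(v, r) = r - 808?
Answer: 10*sqrt(231) ≈ 151.99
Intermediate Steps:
Y(v, r) = -808 + r
sqrt(23913 + Y(128, 8*0 - 5)) = sqrt(23913 + (-808 + (8*0 - 5))) = sqrt(23913 + (-808 + (0 - 5))) = sqrt(23913 + (-808 - 5)) = sqrt(23913 - 813) = sqrt(23100) = 10*sqrt(231)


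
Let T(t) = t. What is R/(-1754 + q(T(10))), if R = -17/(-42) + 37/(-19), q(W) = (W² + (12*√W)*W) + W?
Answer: 168647/170155944 + 6155*√10/85077972 ≈ 0.0012199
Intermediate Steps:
q(W) = W + W² + 12*W^(3/2) (q(W) = (W² + 12*W^(3/2)) + W = W + W² + 12*W^(3/2))
R = -1231/798 (R = -17*(-1/42) + 37*(-1/19) = 17/42 - 37/19 = -1231/798 ≈ -1.5426)
R/(-1754 + q(T(10))) = -1231/798/(-1754 + (10 + 10² + 12*10^(3/2))) = -1231/798/(-1754 + (10 + 100 + 12*(10*√10))) = -1231/798/(-1754 + (10 + 100 + 120*√10)) = -1231/798/(-1754 + (110 + 120*√10)) = -1231/798/(-1644 + 120*√10) = -1231/(798*(-1644 + 120*√10))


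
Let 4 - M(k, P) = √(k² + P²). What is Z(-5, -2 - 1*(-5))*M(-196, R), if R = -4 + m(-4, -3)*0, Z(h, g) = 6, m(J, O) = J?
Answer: 24 - 24*√2402 ≈ -1152.2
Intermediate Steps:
R = -4 (R = -4 - 4*0 = -4 + 0 = -4)
M(k, P) = 4 - √(P² + k²) (M(k, P) = 4 - √(k² + P²) = 4 - √(P² + k²))
Z(-5, -2 - 1*(-5))*M(-196, R) = 6*(4 - √((-4)² + (-196)²)) = 6*(4 - √(16 + 38416)) = 6*(4 - √38432) = 6*(4 - 4*√2402) = 24 - 24*√2402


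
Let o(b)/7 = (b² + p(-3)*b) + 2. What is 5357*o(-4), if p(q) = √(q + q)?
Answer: 674982 - 149996*I*√6 ≈ 6.7498e+5 - 3.6741e+5*I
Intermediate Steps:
p(q) = √2*√q (p(q) = √(2*q) = √2*√q)
o(b) = 14 + 7*b² + 7*I*b*√6 (o(b) = 7*((b² + (√2*√(-3))*b) + 2) = 7*((b² + (√2*(I*√3))*b) + 2) = 7*((b² + (I*√6)*b) + 2) = 7*((b² + I*b*√6) + 2) = 7*(2 + b² + I*b*√6) = 14 + 7*b² + 7*I*b*√6)
5357*o(-4) = 5357*(14 + 7*(-4)² + 7*I*(-4)*√6) = 5357*(14 + 7*16 - 28*I*√6) = 5357*(14 + 112 - 28*I*√6) = 5357*(126 - 28*I*√6) = 674982 - 149996*I*√6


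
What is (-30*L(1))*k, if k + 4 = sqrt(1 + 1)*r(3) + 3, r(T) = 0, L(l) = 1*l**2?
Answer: 30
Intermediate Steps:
L(l) = l**2
k = -1 (k = -4 + (sqrt(1 + 1)*0 + 3) = -4 + (sqrt(2)*0 + 3) = -4 + (0 + 3) = -4 + 3 = -1)
(-30*L(1))*k = -30*1**2*(-1) = -30*1*(-1) = -30*(-1) = 30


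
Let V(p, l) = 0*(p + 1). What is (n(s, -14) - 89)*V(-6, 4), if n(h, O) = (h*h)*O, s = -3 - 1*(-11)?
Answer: 0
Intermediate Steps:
s = 8 (s = -3 + 11 = 8)
n(h, O) = O*h² (n(h, O) = h²*O = O*h²)
V(p, l) = 0 (V(p, l) = 0*(1 + p) = 0)
(n(s, -14) - 89)*V(-6, 4) = (-14*8² - 89)*0 = (-14*64 - 89)*0 = (-896 - 89)*0 = -985*0 = 0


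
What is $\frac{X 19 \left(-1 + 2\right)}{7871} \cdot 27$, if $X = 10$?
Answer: $\frac{5130}{7871} \approx 0.65176$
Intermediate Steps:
$\frac{X 19 \left(-1 + 2\right)}{7871} \cdot 27 = \frac{10 \cdot 19 \left(-1 + 2\right)}{7871} \cdot 27 = 190 \cdot 1 \cdot \frac{1}{7871} \cdot 27 = 190 \cdot \frac{1}{7871} \cdot 27 = \frac{190}{7871} \cdot 27 = \frac{5130}{7871}$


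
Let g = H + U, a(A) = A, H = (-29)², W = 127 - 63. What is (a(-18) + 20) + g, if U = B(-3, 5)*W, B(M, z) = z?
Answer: 1163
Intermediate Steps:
W = 64
H = 841
U = 320 (U = 5*64 = 320)
g = 1161 (g = 841 + 320 = 1161)
(a(-18) + 20) + g = (-18 + 20) + 1161 = 2 + 1161 = 1163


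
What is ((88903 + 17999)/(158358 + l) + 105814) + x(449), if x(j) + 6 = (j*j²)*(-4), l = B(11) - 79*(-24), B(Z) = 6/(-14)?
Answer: -135349477943462/373925 ≈ -3.6197e+8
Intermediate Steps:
B(Z) = -3/7 (B(Z) = 6*(-1/14) = -3/7)
l = 13269/7 (l = -3/7 - 79*(-24) = -3/7 + 1896 = 13269/7 ≈ 1895.6)
x(j) = -6 - 4*j³ (x(j) = -6 + (j*j²)*(-4) = -6 + j³*(-4) = -6 - 4*j³)
((88903 + 17999)/(158358 + l) + 105814) + x(449) = ((88903 + 17999)/(158358 + 13269/7) + 105814) + (-6 - 4*449³) = (106902/(1121775/7) + 105814) + (-6 - 4*90518849) = (106902*(7/1121775) + 105814) + (-6 - 362075396) = (249438/373925 + 105814) - 362075402 = 39566749388/373925 - 362075402 = -135349477943462/373925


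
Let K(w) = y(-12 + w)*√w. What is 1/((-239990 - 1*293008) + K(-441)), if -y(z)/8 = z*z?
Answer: -29611/66045413015586 + 319214*I/11007568835931 ≈ -4.4834e-10 + 2.8999e-8*I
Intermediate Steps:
y(z) = -8*z² (y(z) = -8*z*z = -8*z²)
K(w) = -8*√w*(-12 + w)² (K(w) = (-8*(-12 + w)²)*√w = -8*√w*(-12 + w)²)
1/((-239990 - 1*293008) + K(-441)) = 1/((-239990 - 1*293008) - 8*√(-441)*(-12 - 441)²) = 1/((-239990 - 293008) - 8*21*I*(-453)²) = 1/(-532998 - 8*21*I*205209) = 1/(-532998 - 34475112*I) = (-532998 + 34475112*I)/1188817434280548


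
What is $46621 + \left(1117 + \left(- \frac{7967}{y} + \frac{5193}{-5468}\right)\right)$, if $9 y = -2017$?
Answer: $\frac{526881899251}{11028956} \approx 47773.0$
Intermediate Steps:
$y = - \frac{2017}{9}$ ($y = \frac{1}{9} \left(-2017\right) = - \frac{2017}{9} \approx -224.11$)
$46621 + \left(1117 + \left(- \frac{7967}{y} + \frac{5193}{-5468}\right)\right) = 46621 + \left(1117 + \left(- \frac{7967}{- \frac{2017}{9}} + \frac{5193}{-5468}\right)\right) = 46621 + \left(1117 + \left(\left(-7967\right) \left(- \frac{9}{2017}\right) + 5193 \left(- \frac{1}{5468}\right)\right)\right) = 46621 + \left(1117 + \left(\frac{71703}{2017} - \frac{5193}{5468}\right)\right) = 46621 + \left(1117 + \frac{381597723}{11028956}\right) = 46621 + \frac{12700941575}{11028956} = \frac{526881899251}{11028956}$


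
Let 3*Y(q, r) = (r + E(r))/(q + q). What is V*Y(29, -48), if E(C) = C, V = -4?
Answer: 64/29 ≈ 2.2069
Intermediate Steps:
Y(q, r) = r/(3*q) (Y(q, r) = ((r + r)/(q + q))/3 = ((2*r)/((2*q)))/3 = ((2*r)*(1/(2*q)))/3 = (r/q)/3 = r/(3*q))
V*Y(29, -48) = -4*(-48)/(3*29) = -4*(-16/29) = 64/29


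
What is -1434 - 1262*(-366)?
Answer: 460458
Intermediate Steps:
-1434 - 1262*(-366) = -1434 + 461892 = 460458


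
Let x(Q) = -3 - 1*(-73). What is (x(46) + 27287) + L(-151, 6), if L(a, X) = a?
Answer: 27206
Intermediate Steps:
x(Q) = 70 (x(Q) = -3 + 73 = 70)
(x(46) + 27287) + L(-151, 6) = (70 + 27287) - 151 = 27357 - 151 = 27206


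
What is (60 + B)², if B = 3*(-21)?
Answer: 9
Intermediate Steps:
B = -63
(60 + B)² = (60 - 63)² = (-3)² = 9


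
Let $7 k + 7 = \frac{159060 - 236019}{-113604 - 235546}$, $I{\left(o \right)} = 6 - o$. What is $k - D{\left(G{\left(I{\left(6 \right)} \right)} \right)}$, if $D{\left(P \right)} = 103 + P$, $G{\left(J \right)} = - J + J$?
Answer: $- \frac{254104241}{2444050} \approx -103.97$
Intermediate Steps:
$G{\left(J \right)} = 0$
$k = - \frac{2367091}{2444050}$ ($k = -1 + \frac{\left(159060 - 236019\right) \frac{1}{-113604 - 235546}}{7} = -1 + \frac{\left(-76959\right) \frac{1}{-349150}}{7} = -1 + \frac{\left(-76959\right) \left(- \frac{1}{349150}\right)}{7} = -1 + \frac{1}{7} \cdot \frac{76959}{349150} = -1 + \frac{76959}{2444050} = - \frac{2367091}{2444050} \approx -0.96851$)
$k - D{\left(G{\left(I{\left(6 \right)} \right)} \right)} = - \frac{2367091}{2444050} - \left(103 + 0\right) = - \frac{2367091}{2444050} - 103 = - \frac{254104241}{2444050}$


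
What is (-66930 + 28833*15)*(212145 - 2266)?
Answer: 76724416635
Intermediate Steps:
(-66930 + 28833*15)*(212145 - 2266) = (-66930 + 432495)*209879 = 365565*209879 = 76724416635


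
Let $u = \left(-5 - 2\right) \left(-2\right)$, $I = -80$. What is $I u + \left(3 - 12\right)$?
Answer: $-1129$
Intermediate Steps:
$u = 14$ ($u = \left(-7\right) \left(-2\right) = 14$)
$I u + \left(3 - 12\right) = \left(-80\right) 14 + \left(3 - 12\right) = -1120 + \left(3 - 12\right) = -1120 - 9 = -1129$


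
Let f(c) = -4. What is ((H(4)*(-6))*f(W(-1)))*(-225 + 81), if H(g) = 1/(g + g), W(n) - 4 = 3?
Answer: -432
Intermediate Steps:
W(n) = 7 (W(n) = 4 + 3 = 7)
H(g) = 1/(2*g)
((H(4)*(-6))*f(W(-1)))*(-225 + 81) = ((((½)/4)*(-6))*(-4))*(-225 + 81) = ((((½)*(¼))*(-6))*(-4))*(-144) = (((⅛)*(-6))*(-4))*(-144) = -¾*(-4)*(-144) = 3*(-144) = -432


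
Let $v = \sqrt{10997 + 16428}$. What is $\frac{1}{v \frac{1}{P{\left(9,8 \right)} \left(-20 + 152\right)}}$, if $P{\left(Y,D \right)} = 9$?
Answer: $\frac{1188 \sqrt{1097}}{5485} \approx 7.1737$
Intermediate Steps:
$v = 5 \sqrt{1097}$ ($v = \sqrt{27425} = 5 \sqrt{1097} \approx 165.6$)
$\frac{1}{v \frac{1}{P{\left(9,8 \right)} \left(-20 + 152\right)}} = \frac{1}{5 \sqrt{1097} \frac{1}{9 \left(-20 + 152\right)}} = \frac{1}{5 \sqrt{1097} \frac{1}{9 \cdot 132}} = \frac{1}{5 \sqrt{1097} \cdot \frac{1}{1188}} = \frac{1}{\frac{5}{1188} \sqrt{1097}} = \frac{1188 \sqrt{1097}}{5485}$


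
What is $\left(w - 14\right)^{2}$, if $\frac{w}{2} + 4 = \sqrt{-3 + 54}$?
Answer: $688 - 88 \sqrt{51} \approx 59.554$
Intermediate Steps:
$w = -8 + 2 \sqrt{51}$ ($w = -8 + 2 \sqrt{-3 + 54} = -8 + 2 \sqrt{51} \approx 6.2829$)
$\left(w - 14\right)^{2} = \left(\left(-8 + 2 \sqrt{51}\right) - 14\right)^{2} = \left(-22 + 2 \sqrt{51}\right)^{2}$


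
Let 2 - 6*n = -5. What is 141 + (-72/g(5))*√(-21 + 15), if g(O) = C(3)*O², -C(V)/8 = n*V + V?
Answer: 141 + 18*I*√6/325 ≈ 141.0 + 0.13566*I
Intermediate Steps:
n = 7/6 (n = ⅓ - ⅙*(-5) = ⅓ + ⅚ = 7/6 ≈ 1.1667)
C(V) = -52*V/3 (C(V) = -8*(7*V/6 + V) = -52*V/3)
g(O) = -52*O² (g(O) = (-52/3*3)*O² = -52*O²)
141 + (-72/g(5))*√(-21 + 15) = 141 + (-72/((-52*5²)))*√(-21 + 15) = 141 + (-72/((-52*25)))*√(-6) = 141 + (-72/(-1300))*(I*√6) = 141 + (-72*(-1/1300))*(I*√6) = 141 + 18*(I*√6)/325 = 141 + 18*I*√6/325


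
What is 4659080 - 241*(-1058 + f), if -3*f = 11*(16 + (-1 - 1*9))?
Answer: 4919360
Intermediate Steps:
f = -22 (f = -11*(16 + (-1 - 1*9))/3 = -11*(16 + (-1 - 9))/3 = -11*(16 - 10)/3 = -11*6/3 = -⅓*66 = -22)
4659080 - 241*(-1058 + f) = 4659080 - 241*(-1058 - 22) = 4659080 - 241*(-1080) = 4659080 + 260280 = 4919360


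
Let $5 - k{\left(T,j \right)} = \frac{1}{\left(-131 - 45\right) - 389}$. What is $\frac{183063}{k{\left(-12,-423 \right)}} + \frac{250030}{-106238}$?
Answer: $\frac{166478075255}{4548918} \approx 36597.0$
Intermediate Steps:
$k{\left(T,j \right)} = \frac{2826}{565}$ ($k{\left(T,j \right)} = 5 - \frac{1}{\left(-131 - 45\right) - 389} = 5 - \frac{1}{-176 - 389} = 5 - \frac{1}{-565} = 5 - - \frac{1}{565} = 5 + \frac{1}{565} = \frac{2826}{565}$)
$\frac{183063}{k{\left(-12,-423 \right)}} + \frac{250030}{-106238} = \frac{183063}{\frac{2826}{565}} + \frac{250030}{-106238} = 183063 \cdot \frac{565}{2826} + 250030 \left(- \frac{1}{106238}\right) = \frac{34476865}{942} - \frac{11365}{4829} = \frac{166478075255}{4548918}$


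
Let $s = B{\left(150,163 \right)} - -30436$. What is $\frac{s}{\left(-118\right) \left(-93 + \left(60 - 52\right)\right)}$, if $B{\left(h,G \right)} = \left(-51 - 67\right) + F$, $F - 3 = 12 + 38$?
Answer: $\frac{30371}{10030} \approx 3.028$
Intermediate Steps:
$F = 53$ ($F = 3 + \left(12 + 38\right) = 3 + 50 = 53$)
$B{\left(h,G \right)} = -65$ ($B{\left(h,G \right)} = \left(-51 - 67\right) + 53 = -118 + 53 = -65$)
$s = 30371$ ($s = -65 - -30436 = -65 + 30436 = 30371$)
$\frac{s}{\left(-118\right) \left(-93 + \left(60 - 52\right)\right)} = \frac{30371}{\left(-118\right) \left(-93 + \left(60 - 52\right)\right)} = \frac{30371}{\left(-118\right) \left(-93 + 8\right)} = \frac{30371}{\left(-118\right) \left(-85\right)} = \frac{30371}{10030}$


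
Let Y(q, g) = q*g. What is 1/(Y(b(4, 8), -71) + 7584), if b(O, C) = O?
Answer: 1/7300 ≈ 0.00013699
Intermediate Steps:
Y(q, g) = g*q
1/(Y(b(4, 8), -71) + 7584) = 1/(-71*4 + 7584) = 1/(-284 + 7584) = 1/7300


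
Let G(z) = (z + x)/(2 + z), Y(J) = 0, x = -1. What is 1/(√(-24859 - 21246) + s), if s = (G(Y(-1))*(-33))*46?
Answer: -I/(√46105 - 759*I) ≈ 0.0012199 - 0.00034511*I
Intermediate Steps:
G(z) = (-1 + z)/(2 + z) (G(z) = (z - 1)/(2 + z) = (-1 + z)/(2 + z))
s = 759 (s = (((-1 + 0)/(2 + 0))*(-33))*46 = ((-1/2)*(-33))*46 = (((½)*(-1))*(-33))*46 = -½*(-33)*46 = (33/2)*46 = 759)
1/(√(-24859 - 21246) + s) = 1/(√(-24859 - 21246) + 759) = 1/(√(-46105) + 759) = 1/(I*√46105 + 759) = 1/(759 + I*√46105)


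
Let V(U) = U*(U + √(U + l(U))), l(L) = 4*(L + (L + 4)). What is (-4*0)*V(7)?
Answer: 0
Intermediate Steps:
l(L) = 16 + 8*L (l(L) = 4*(L + (4 + L)) = 4*(4 + 2*L) = 16 + 8*L)
V(U) = U*(U + √(16 + 9*U)) (V(U) = U*(U + √(U + (16 + 8*U))) = U*(U + √(16 + 9*U)))
(-4*0)*V(7) = (-4*0)*(7*(7 + √(16 + 9*7))) = 0*(7*(7 + √(16 + 63))) = 0*(7*(7 + √79)) = 0*(49 + 7*√79) = 0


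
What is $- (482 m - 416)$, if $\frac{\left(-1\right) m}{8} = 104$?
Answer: $401440$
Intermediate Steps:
$m = -832$ ($m = \left(-8\right) 104 = -832$)
$- (482 m - 416) = - (482 \left(-832\right) - 416) = - (-401024 - 416) = \left(-1\right) \left(-401440\right) = 401440$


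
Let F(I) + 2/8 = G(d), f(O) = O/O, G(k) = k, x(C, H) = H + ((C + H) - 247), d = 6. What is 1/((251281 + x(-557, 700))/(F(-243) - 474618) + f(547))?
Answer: 1898449/890941 ≈ 2.1308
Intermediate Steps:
x(C, H) = -247 + C + 2*H (x(C, H) = H + (-247 + C + H) = -247 + C + 2*H)
f(O) = 1
F(I) = 23/4 (F(I) = -¼ + 6 = 23/4)
1/((251281 + x(-557, 700))/(F(-243) - 474618) + f(547)) = 1/((251281 + (-247 - 557 + 2*700))/(23/4 - 474618) + 1) = 1/((251281 + (-247 - 557 + 1400))/(-1898449/4) + 1) = 1/((251281 + 596)*(-4/1898449) + 1) = 1/(251877*(-4/1898449) + 1) = 1/(-1007508/1898449 + 1) = 1/(890941/1898449) = 1898449/890941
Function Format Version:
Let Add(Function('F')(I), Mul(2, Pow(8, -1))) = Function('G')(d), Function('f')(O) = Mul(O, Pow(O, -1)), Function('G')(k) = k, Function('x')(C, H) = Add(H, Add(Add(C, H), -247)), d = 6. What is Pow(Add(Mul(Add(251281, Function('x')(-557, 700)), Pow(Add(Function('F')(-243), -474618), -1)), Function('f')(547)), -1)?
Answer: Rational(1898449, 890941) ≈ 2.1308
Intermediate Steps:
Function('x')(C, H) = Add(-247, C, Mul(2, H)) (Function('x')(C, H) = Add(H, Add(-247, C, H)) = Add(-247, C, Mul(2, H)))
Function('f')(O) = 1
Function('F')(I) = Rational(23, 4) (Function('F')(I) = Add(Rational(-1, 4), 6) = Rational(23, 4))
Pow(Add(Mul(Add(251281, Function('x')(-557, 700)), Pow(Add(Function('F')(-243), -474618), -1)), Function('f')(547)), -1) = Pow(Add(Mul(Add(251281, Add(-247, -557, Mul(2, 700))), Pow(Add(Rational(23, 4), -474618), -1)), 1), -1) = Pow(Add(Mul(Add(251281, Add(-247, -557, 1400)), Pow(Rational(-1898449, 4), -1)), 1), -1) = Pow(Add(Mul(Add(251281, 596), Rational(-4, 1898449)), 1), -1) = Pow(Add(Mul(251877, Rational(-4, 1898449)), 1), -1) = Pow(Add(Rational(-1007508, 1898449), 1), -1) = Pow(Rational(890941, 1898449), -1) = Rational(1898449, 890941)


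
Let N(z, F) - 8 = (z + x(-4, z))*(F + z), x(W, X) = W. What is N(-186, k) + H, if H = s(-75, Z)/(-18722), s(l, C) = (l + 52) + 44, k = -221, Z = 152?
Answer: 1447922015/18722 ≈ 77338.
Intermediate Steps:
s(l, C) = 96 + l (s(l, C) = (52 + l) + 44 = 96 + l)
N(z, F) = 8 + (-4 + z)*(F + z) (N(z, F) = 8 + (z - 4)*(F + z) = 8 + (-4 + z)*(F + z))
H = -21/18722 (H = (96 - 75)/(-18722) = 21*(-1/18722) = -21/18722 ≈ -0.0011217)
N(-186, k) + H = (8 + (-186)**2 - 4*(-221) - 4*(-186) - 221*(-186)) - 21/18722 = (8 + 34596 + 884 + 744 + 41106) - 21/18722 = 77338 - 21/18722 = 1447922015/18722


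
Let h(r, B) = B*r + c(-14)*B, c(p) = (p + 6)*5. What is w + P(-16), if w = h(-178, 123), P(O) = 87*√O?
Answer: -26814 + 348*I ≈ -26814.0 + 348.0*I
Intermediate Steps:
c(p) = 30 + 5*p (c(p) = (6 + p)*5 = 30 + 5*p)
h(r, B) = -40*B + B*r (h(r, B) = B*r + (30 + 5*(-14))*B = B*r + (30 - 70)*B = B*r - 40*B = -40*B + B*r)
w = -26814 (w = 123*(-40 - 178) = 123*(-218) = -26814)
w + P(-16) = -26814 + 87*√(-16) = -26814 + 87*(4*I) = -26814 + 348*I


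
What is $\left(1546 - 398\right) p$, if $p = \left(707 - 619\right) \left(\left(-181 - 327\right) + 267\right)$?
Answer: $-24346784$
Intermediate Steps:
$p = -21208$ ($p = 88 \left(\left(-181 - 327\right) + 267\right) = 88 \left(-508 + 267\right) = 88 \left(-241\right) = -21208$)
$\left(1546 - 398\right) p = \left(1546 - 398\right) \left(-21208\right) = 1148 \left(-21208\right) = -24346784$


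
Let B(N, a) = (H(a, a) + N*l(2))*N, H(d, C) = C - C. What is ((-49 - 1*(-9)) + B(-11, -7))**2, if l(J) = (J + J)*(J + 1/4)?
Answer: 1100401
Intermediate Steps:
H(d, C) = 0
l(J) = 2*J*(1/4 + J) (l(J) = (2*J)*(J + 1/4) = (2*J)*(1/4 + J) = 2*J*(1/4 + J))
B(N, a) = 9*N**2 (B(N, a) = (0 + N*((1/2)*2*(1 + 4*2)))*N = (0 + N*((1/2)*2*(1 + 8)))*N = (0 + N*((1/2)*2*9))*N = (0 + N*9)*N = (0 + 9*N)*N = (9*N)*N = 9*N**2)
((-49 - 1*(-9)) + B(-11, -7))**2 = ((-49 - 1*(-9)) + 9*(-11)**2)**2 = ((-49 + 9) + 9*121)**2 = (-40 + 1089)**2 = 1049**2 = 1100401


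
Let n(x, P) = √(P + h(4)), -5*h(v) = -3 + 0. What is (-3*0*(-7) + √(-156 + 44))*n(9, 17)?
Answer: 8*I*√770/5 ≈ 44.398*I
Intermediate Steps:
h(v) = ⅗ (h(v) = -(-3 + 0)/5 = -⅕*(-3) = ⅗)
n(x, P) = √(⅗ + P) (n(x, P) = √(P + ⅗) = √(⅗ + P))
(-3*0*(-7) + √(-156 + 44))*n(9, 17) = (-3*0*(-7) + √(-156 + 44))*(√(15 + 25*17)/5) = (0*(-7) + √(-112))*(√(15 + 425)/5) = (0 + 4*I*√7)*(√440/5) = (4*I*√7)*((2*√110)/5) = (4*I*√7)*(2*√110/5) = 8*I*√770/5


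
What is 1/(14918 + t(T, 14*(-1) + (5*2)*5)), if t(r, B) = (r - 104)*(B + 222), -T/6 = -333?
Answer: 1/503570 ≈ 1.9858e-6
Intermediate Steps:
T = 1998 (T = -6*(-333) = 1998)
t(r, B) = (-104 + r)*(222 + B)
1/(14918 + t(T, 14*(-1) + (5*2)*5)) = 1/(14918 + (-23088 - 104*(14*(-1) + (5*2)*5) + 222*1998 + (14*(-1) + (5*2)*5)*1998)) = 1/(14918 + (-23088 - 104*(-14 + 10*5) + 443556 + (-14 + 10*5)*1998)) = 1/(14918 + (-23088 - 104*(-14 + 50) + 443556 + (-14 + 50)*1998)) = 1/(14918 + (-23088 - 104*36 + 443556 + 36*1998)) = 1/(14918 + (-23088 - 3744 + 443556 + 71928)) = 1/(14918 + 488652) = 1/503570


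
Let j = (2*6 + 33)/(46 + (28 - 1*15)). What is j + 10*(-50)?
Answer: -29455/59 ≈ -499.24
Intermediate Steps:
j = 45/59 (j = (12 + 33)/(46 + (28 - 15)) = 45/(46 + 13) = 45/59 ≈ 0.76271)
j + 10*(-50) = 45/59 + 10*(-50) = 45/59 - 500 = -29455/59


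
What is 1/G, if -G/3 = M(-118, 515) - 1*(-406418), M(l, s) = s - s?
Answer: -1/1219254 ≈ -8.2017e-7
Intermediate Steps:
M(l, s) = 0
G = -1219254 (G = -3*(0 - 1*(-406418)) = -3*(0 + 406418) = -3*406418 = -1219254)
1/G = 1/(-1219254) = -1/1219254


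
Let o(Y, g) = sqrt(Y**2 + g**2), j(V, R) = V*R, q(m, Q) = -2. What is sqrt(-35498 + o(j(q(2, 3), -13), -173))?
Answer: sqrt(-35498 + sqrt(30605)) ≈ 187.94*I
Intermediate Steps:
j(V, R) = R*V
sqrt(-35498 + o(j(q(2, 3), -13), -173)) = sqrt(-35498 + sqrt((-13*(-2))**2 + (-173)**2)) = sqrt(-35498 + sqrt(26**2 + 29929)) = sqrt(-35498 + sqrt(676 + 29929)) = sqrt(-35498 + sqrt(30605))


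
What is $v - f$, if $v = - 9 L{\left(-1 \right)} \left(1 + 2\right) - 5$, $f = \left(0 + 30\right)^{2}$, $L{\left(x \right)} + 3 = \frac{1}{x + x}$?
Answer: $- \frac{1621}{2} \approx -810.5$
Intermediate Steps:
$L{\left(x \right)} = -3 + \frac{1}{2 x}$ ($L{\left(x \right)} = -3 + \frac{1}{x + x} = -3 + \frac{1}{2 x}$)
$f = 900$ ($f = 30^{2} = 900$)
$v = \frac{179}{2}$ ($v = - 9 \left(-3 + \frac{1}{2 \left(-1\right)}\right) \left(1 + 2\right) - 5 = - 9 \left(-3 + \frac{1}{2} \left(-1\right)\right) 3 - 5 = - 9 \left(-3 - \frac{1}{2}\right) 3 - 5 = - 9 \left(\left(- \frac{7}{2}\right) 3\right) - 5 = \left(-9\right) \left(- \frac{21}{2}\right) - 5 = \frac{189}{2} - 5 = \frac{179}{2} \approx 89.5$)
$v - f = \frac{179}{2} - 900 = - \frac{1621}{2}$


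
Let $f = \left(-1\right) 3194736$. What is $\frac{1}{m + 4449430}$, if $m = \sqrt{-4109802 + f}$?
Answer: $\frac{2224715}{9898717314719} - \frac{i \sqrt{7304538}}{19797434629438} \approx 2.2475 \cdot 10^{-7} - 1.3652 \cdot 10^{-10} i$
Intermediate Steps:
$f = -3194736$
$m = i \sqrt{7304538}$ ($m = \sqrt{-4109802 - 3194736} = \sqrt{-7304538} = i \sqrt{7304538} \approx 2702.7 i$)
$\frac{1}{m + 4449430} = \frac{1}{i \sqrt{7304538} + 4449430} = \frac{1}{4449430 + i \sqrt{7304538}}$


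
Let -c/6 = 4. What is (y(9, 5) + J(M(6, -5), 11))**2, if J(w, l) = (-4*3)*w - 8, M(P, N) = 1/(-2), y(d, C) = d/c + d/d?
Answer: 121/64 ≈ 1.8906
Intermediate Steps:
c = -24 (c = -6*4 = -24)
y(d, C) = 1 - d/24 (y(d, C) = d/(-24) + d/d = d*(-1/24) + 1 = -d/24 + 1 = 1 - d/24)
M(P, N) = -1/2
J(w, l) = -8 - 12*w (J(w, l) = -12*w - 8 = -8 - 12*w)
(y(9, 5) + J(M(6, -5), 11))**2 = ((1 - 1/24*9) + (-8 - 12*(-1/2)))**2 = ((1 - 3/8) + (-8 + 6))**2 = (5/8 - 2)**2 = (-11/8)**2 = 121/64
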